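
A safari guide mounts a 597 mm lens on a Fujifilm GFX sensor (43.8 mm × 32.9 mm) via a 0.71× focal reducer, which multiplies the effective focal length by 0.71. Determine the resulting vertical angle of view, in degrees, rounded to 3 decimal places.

Effective focal length f = 597 × 0.71 = 423.87 mm.
α = 2·arctan(32.9 / (2 × 423.87)) = 2·arctan(0.03881) ≈ 4.4450°.

4.445°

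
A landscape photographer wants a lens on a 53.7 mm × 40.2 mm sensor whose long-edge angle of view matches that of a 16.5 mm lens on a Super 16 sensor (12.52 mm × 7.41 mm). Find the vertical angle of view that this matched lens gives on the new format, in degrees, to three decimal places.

31.711°

Equal long-edge AOV ⇒ f₂ = f₁ · 53.7/12.52 = 16.5 × 4.28914 ≈ 70.7708 mm.
Vertical AOV on the new format = 2·arctan(40.2 / (2 × 70.7708)) = 2·arctan(0.28402) ≈ 31.7107°.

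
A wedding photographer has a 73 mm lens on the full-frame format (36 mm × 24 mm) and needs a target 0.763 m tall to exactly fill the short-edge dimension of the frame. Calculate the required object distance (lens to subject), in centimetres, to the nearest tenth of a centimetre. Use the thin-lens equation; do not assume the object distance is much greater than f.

239.4 cm

W: 0.763 m = 763 mm.
Magnification m = h/W = dᵢ/dₒ; combined with 1/f = 1/dₒ + 1/dᵢ this gives dₒ = f·(1 + W/h).
dₒ = 73 mm × (1 + 763/24) = 73 × 32.7917 ≈ 2393.792 mm = 239.379 cm.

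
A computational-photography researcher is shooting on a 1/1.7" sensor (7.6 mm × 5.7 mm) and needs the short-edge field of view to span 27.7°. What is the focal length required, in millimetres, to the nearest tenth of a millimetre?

11.6 mm

From α = 2·arctan(h/2f) we get f = h / (2·tan(α/2)).
With h = 5.7 mm and α/2 = 13.85°, tan(α/2) ≈ 0.24655, so f ≈ 5.7 / 0.49310 ≈ 11.5596 mm.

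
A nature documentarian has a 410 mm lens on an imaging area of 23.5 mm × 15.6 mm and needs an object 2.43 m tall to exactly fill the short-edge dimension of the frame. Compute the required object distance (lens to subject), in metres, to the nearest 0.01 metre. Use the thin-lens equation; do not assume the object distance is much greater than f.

W: 2.43 m = 2430 mm.
Magnification m = h/W = dᵢ/dₒ; combined with 1/f = 1/dₒ + 1/dᵢ this gives dₒ = f·(1 + W/h).
dₒ = 410 mm × (1 + 2430/15.6) = 410 × 156.7692 ≈ 64275.385 mm = 64.2754 m.

64.28 m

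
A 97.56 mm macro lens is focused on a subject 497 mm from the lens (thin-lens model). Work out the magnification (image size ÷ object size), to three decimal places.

Thin lens: 1/f = 1/dₒ + 1/dᵢ → 1/dᵢ = 1/97.56 − 1/497 = 0.0082380 mm⁻¹, so dᵢ ≈ 121.3882 mm.
Magnification m = dᵢ/dₒ = 121.3882/497 ≈ 0.24424.

0.244×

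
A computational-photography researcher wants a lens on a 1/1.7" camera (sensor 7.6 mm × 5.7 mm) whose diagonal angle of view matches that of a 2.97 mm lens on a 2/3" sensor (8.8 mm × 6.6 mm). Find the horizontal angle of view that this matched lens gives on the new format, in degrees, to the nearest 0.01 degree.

Sensor diagonal = √(8.8² + 6.6²) = √121.0000 ≈ 11.0000 mm.
Sensor diagonal = √(7.6² + 5.7²) = √90.2500 ≈ 9.5000 mm.
Equal diagonal AOV ⇒ f₂ = f₁ · 9.5000/11.0000 = 2.97 × 0.86364 ≈ 2.5650 mm.
Horizontal AOV on the new format = 2·arctan(7.6 / (2 × 2.5650)) = 2·arctan(1.48148) ≈ 111.9613°.

111.96°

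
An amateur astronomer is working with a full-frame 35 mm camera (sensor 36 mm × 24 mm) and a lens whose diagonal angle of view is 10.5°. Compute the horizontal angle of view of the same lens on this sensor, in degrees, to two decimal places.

Sensor diagonal = √(36² + 24²) = √1872.0000 ≈ 43.2666 mm.
From the diagonal AOV: f = 43.2666 / (2·tan(5.25°)) = 43.2666 / 0.18377 ≈ 235.4336 mm.
Horizontal AOV = 2·arctan(36 / (2 × 235.4336)) = 2·arctan(0.07645) ≈ 8.7441°.

8.74°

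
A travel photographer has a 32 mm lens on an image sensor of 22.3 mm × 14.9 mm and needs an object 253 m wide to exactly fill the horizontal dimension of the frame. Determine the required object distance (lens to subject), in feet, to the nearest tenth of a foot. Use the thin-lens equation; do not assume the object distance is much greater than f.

1191.2 ft

W: 253 m = 253000 mm.
Magnification m = w/W = dᵢ/dₒ; combined with 1/f = 1/dₒ + 1/dᵢ this gives dₒ = f·(1 + W/w).
dₒ = 32 mm × (1 + 253000/22.3) = 32 × 11346.2915 ≈ 363081.327 mm = 363081.327/304.8 ft = 1191.21 ft.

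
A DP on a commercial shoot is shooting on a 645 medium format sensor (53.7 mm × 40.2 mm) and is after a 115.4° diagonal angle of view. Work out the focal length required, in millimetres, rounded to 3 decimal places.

Sensor diagonal = √(53.7² + 40.2²) = √4499.7300 ≈ 67.0800 mm.
From α = 2·arctan(d/2f) we get f = d / (2·tan(α/2)).
With d = 67.0800 mm and α/2 = 57.7°, tan(α/2) ≈ 1.58184, so f ≈ 67.0800 / 3.16369 ≈ 21.2031 mm.

21.203 mm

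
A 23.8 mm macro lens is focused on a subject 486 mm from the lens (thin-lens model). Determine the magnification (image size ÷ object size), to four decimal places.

0.0515×

Thin lens: 1/f = 1/dₒ + 1/dᵢ → 1/dᵢ = 1/23.8 − 1/486 = 0.0399592 mm⁻¹, so dᵢ ≈ 25.0255 mm.
Magnification m = dᵢ/dₒ = 25.0255/486 ≈ 0.05149.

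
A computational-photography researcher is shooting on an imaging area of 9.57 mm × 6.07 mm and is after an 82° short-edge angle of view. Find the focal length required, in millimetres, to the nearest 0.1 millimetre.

3.5 mm

From α = 2·arctan(h/2f) we get f = h / (2·tan(α/2)).
With h = 6.07 mm and α/2 = 41°, tan(α/2) ≈ 0.86929, so f ≈ 6.07 / 1.73857 ≈ 3.4914 mm.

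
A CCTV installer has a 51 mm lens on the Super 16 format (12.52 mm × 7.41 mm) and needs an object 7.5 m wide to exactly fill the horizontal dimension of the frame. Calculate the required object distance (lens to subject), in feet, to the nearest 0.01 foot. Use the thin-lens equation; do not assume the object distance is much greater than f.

100.40 ft

W: 7.5 m = 7500 mm.
Magnification m = w/W = dᵢ/dₒ; combined with 1/f = 1/dₒ + 1/dᵢ this gives dₒ = f·(1 + W/w).
dₒ = 51 mm × (1 + 7500/12.52) = 51 × 600.0415 ≈ 30602.118 mm = 30602.118/304.8 ft = 100.401 ft.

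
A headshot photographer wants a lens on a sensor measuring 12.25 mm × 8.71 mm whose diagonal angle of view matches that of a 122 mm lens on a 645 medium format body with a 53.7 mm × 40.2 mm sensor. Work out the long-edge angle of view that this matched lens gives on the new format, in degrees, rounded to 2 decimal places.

25.26°

Sensor diagonal = √(53.7² + 40.2²) = √4499.7300 ≈ 67.0800 mm.
Sensor diagonal = √(12.25² + 8.71²) = √225.9266 ≈ 15.0309 mm.
Equal diagonal AOV ⇒ f₂ = f₁ · 15.0309/67.0800 = 122 × 0.22407 ≈ 27.3370 mm.
Long-edge AOV on the new format = 2·arctan(12.25 / (2 × 27.3370)) = 2·arctan(0.22406) ≈ 25.2577°.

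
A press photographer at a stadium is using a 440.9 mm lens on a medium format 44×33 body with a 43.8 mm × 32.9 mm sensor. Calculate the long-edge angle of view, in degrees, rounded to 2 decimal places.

5.69°

Angle of view α = 2·arctan(w/2f) with w = 43.8 mm and f = 440.9 mm.
w/2f = 0.04967; arctan(0.04967) ≈ 2.8436°, so α ≈ 5.6872°.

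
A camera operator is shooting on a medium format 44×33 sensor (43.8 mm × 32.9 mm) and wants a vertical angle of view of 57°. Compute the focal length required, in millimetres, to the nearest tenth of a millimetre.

From α = 2·arctan(h/2f) we get f = h / (2·tan(α/2)).
With h = 32.9 mm and α/2 = 28.5°, tan(α/2) ≈ 0.54296, so f ≈ 32.9 / 1.08591 ≈ 30.2971 mm.

30.3 mm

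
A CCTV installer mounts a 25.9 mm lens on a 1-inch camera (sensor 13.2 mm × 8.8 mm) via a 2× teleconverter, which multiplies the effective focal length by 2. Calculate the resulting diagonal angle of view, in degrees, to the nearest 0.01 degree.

Effective focal length f = 25.9 × 2 = 51.8 mm.
Sensor diagonal = √(13.2² + 8.8²) = √251.6800 ≈ 15.8644 mm.
α = 2·arctan(15.864 / (2 × 51.8)) = 2·arctan(0.15313) ≈ 17.4123°.

17.41°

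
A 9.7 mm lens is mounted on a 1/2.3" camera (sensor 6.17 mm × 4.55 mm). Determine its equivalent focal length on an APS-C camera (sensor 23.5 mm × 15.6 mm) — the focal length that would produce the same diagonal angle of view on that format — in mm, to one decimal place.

Sensor diagonal = √(6.17² + 4.55²) = √58.7714 ≈ 7.6663 mm.
Sensor diagonal = √(23.5² + 15.6²) = √795.6100 ≈ 28.2066 mm.
Equal angle of view means equal diagonal/f ratio, so f₂ = f₁ · (diagonal₂/diagonal₁) = 9.7 × 28.2066/7.6663.
f₂ = 9.7 × 3.67932 ≈ 35.689 mm.

35.7 mm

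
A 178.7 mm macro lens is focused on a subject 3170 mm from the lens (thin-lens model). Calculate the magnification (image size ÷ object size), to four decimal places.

Thin lens: 1/f = 1/dₒ + 1/dᵢ → 1/dᵢ = 1/178.7 − 1/3170 = 0.0052805 mm⁻¹, so dᵢ ≈ 189.3755 mm.
Magnification m = dᵢ/dₒ = 189.3755/3170 ≈ 0.05974.

0.0597×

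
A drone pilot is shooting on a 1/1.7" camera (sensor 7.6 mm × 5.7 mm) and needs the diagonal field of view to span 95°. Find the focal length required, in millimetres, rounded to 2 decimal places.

Sensor diagonal = √(7.6² + 5.7²) = √90.2500 ≈ 9.5000 mm.
From α = 2·arctan(d/2f) we get f = d / (2·tan(α/2)).
With d = 9.5000 mm and α/2 = 47.5°, tan(α/2) ≈ 1.09131, so f ≈ 9.5000 / 2.18262 ≈ 4.3526 mm.

4.35 mm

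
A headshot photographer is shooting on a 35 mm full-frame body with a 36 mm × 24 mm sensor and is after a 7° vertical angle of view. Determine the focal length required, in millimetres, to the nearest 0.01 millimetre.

From α = 2·arctan(h/2f) we get f = h / (2·tan(α/2)).
With h = 24 mm and α/2 = 3.5°, tan(α/2) ≈ 0.06116, so f ≈ 24 / 0.12233 ≈ 196.1983 mm.

196.20 mm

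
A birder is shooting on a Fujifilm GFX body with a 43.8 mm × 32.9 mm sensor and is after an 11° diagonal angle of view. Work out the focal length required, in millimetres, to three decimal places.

Sensor diagonal = √(43.8² + 32.9²) = √3000.8500 ≈ 54.7800 mm.
From α = 2·arctan(d/2f) we get f = d / (2·tan(α/2)).
With d = 54.7800 mm and α/2 = 5.5°, tan(α/2) ≈ 0.09629, so f ≈ 54.7800 / 0.19258 ≈ 284.4561 mm.

284.456 mm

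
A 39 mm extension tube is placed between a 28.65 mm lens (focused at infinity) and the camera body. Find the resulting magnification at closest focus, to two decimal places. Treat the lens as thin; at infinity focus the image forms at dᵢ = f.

1.36×

The tube moves the image plane from f to f + e, so dᵢ = 28.65 + 39 = 67.65 mm. Focus is achieved when 1/f = 1/dₒ + 1/dᵢ, giving dₒ = 1/(1/f − 1/(f+e)).
Magnification m = dᵢ/dₒ = (f+e)·(1/f − 1/(f+e)) = e/f = 39/28.65 ≈ 1.3613.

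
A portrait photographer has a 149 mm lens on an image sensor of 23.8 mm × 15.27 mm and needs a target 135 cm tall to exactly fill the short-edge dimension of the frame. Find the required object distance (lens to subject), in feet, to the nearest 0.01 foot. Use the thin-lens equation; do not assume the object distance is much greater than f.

43.71 ft

W: 135 cm = 1350 mm.
Magnification m = h/W = dᵢ/dₒ; combined with 1/f = 1/dₒ + 1/dᵢ this gives dₒ = f·(1 + W/h).
dₒ = 149 mm × (1 + 1350/15.27) = 149 × 89.4086 ≈ 13321.888 mm = 13321.888/304.8 ft = 43.707 ft.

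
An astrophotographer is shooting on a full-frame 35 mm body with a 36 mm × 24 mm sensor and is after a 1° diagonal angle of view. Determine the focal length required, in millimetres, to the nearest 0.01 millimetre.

Sensor diagonal = √(36² + 24²) = √1872.0000 ≈ 43.2666 mm.
From α = 2·arctan(d/2f) we get f = d / (2·tan(α/2)).
With d = 43.2666 mm and α/2 = 0.5°, tan(α/2) ≈ 0.00873, so f ≈ 43.2666 / 0.01745 ≈ 2478.9315 mm.

2478.93 mm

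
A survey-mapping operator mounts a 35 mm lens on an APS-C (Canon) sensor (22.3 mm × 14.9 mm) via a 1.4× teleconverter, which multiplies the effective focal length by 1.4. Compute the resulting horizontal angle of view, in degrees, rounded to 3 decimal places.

25.639°

Effective focal length f = 35 × 1.4 = 49 mm.
α = 2·arctan(22.3 / (2 × 49)) = 2·arctan(0.22755) ≈ 25.6389°.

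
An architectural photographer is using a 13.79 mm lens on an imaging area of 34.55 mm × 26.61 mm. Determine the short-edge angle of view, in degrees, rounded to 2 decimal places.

87.95°

Angle of view α = 2·arctan(h/2f) with h = 26.61 mm and f = 13.79 mm.
h/2f = 0.96483; arctan(0.96483) ≈ 43.9745°, so α ≈ 87.9490°.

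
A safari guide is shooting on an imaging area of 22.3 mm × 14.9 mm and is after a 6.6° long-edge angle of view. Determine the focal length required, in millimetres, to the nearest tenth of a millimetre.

From α = 2·arctan(w/2f) we get f = w / (2·tan(α/2)).
With w = 22.3 mm and α/2 = 3.3°, tan(α/2) ≈ 0.05766, so f ≈ 22.3 / 0.11532 ≈ 193.3762 mm.

193.4 mm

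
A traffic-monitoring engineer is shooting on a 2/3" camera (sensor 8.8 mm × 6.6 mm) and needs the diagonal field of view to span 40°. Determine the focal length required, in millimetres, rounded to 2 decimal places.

Sensor diagonal = √(8.8² + 6.6²) = √121.0000 ≈ 11.0000 mm.
From α = 2·arctan(d/2f) we get f = d / (2·tan(α/2)).
With d = 11.0000 mm and α/2 = 20°, tan(α/2) ≈ 0.36397, so f ≈ 11.0000 / 0.72794 ≈ 15.1111 mm.

15.11 mm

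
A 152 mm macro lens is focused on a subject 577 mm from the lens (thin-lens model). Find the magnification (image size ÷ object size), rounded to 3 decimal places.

0.358×

Thin lens: 1/f = 1/dₒ + 1/dᵢ → 1/dᵢ = 1/152 − 1/577 = 0.0048458 mm⁻¹, so dᵢ ≈ 206.3624 mm.
Magnification m = dᵢ/dₒ = 206.3624/577 ≈ 0.35765.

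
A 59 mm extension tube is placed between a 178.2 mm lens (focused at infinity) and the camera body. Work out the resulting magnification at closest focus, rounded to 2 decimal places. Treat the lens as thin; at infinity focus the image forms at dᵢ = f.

0.33×

The tube moves the image plane from f to f + e, so dᵢ = 178.2 + 59 = 237.2 mm. Focus is achieved when 1/f = 1/dₒ + 1/dᵢ, giving dₒ = 1/(1/f − 1/(f+e)).
Magnification m = dᵢ/dₒ = (f+e)·(1/f − 1/(f+e)) = e/f = 59/178.2 ≈ 0.3311.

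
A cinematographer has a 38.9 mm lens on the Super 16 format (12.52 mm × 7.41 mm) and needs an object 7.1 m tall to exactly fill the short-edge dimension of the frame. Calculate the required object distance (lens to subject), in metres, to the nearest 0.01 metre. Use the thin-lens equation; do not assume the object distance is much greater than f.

37.31 m

W: 7.1 m = 7100 mm.
Magnification m = h/W = dᵢ/dₒ; combined with 1/f = 1/dₒ + 1/dᵢ this gives dₒ = f·(1 + W/h).
dₒ = 38.9 mm × (1 + 7100/7.41) = 38.9 × 959.1646 ≈ 37311.505 mm = 37.3115 m.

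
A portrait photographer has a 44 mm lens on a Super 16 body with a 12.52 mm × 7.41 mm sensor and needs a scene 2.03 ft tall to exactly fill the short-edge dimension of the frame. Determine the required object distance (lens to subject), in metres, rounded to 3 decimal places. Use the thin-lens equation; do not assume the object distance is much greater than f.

W: 2.03 ft × 304.8 mm/ft = 618.74 mm.
Magnification m = h/W = dᵢ/dₒ; combined with 1/f = 1/dₒ + 1/dᵢ this gives dₒ = f·(1 + W/h).
dₒ = 44 mm × (1 + 618.744/7.41) = 44 × 84.5012 ≈ 3718.053 mm = 3.71805 m.

3.718 m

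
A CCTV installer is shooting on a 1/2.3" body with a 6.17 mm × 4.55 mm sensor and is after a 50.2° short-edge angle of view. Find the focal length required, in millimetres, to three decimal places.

From α = 2·arctan(h/2f) we get f = h / (2·tan(α/2)).
With h = 4.55 mm and α/2 = 25.1°, tan(α/2) ≈ 0.46843, so f ≈ 4.55 / 0.93687 ≈ 4.8566 mm.

4.857 mm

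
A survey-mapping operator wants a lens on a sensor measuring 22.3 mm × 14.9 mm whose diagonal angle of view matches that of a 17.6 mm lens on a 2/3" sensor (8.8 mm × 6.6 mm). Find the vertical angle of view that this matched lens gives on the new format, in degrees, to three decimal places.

19.698°

Sensor diagonal = √(8.8² + 6.6²) = √121.0000 ≈ 11.0000 mm.
Sensor diagonal = √(22.3² + 14.9²) = √719.3000 ≈ 26.8198 mm.
Equal diagonal AOV ⇒ f₂ = f₁ · 26.8198/11.0000 = 17.6 × 2.43816 ≈ 42.9116 mm.
Vertical AOV on the new format = 2·arctan(14.9 / (2 × 42.9116)) = 2·arctan(0.17361) ≈ 19.6982°.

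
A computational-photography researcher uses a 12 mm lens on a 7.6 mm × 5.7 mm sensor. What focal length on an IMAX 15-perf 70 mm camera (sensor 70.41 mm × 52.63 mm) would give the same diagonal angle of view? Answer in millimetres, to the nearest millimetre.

111 mm

Sensor diagonal = √(7.6² + 5.7²) = √90.2500 ≈ 9.5000 mm.
Sensor diagonal = √(70.41² + 52.63²) = √7727.4850 ≈ 87.9061 mm.
Equal angle of view means equal diagonal/f ratio, so f₂ = f₁ · (diagonal₂/diagonal₁) = 12 × 87.9061/9.5000.
f₂ = 12 × 9.25328 ≈ 111.039 mm.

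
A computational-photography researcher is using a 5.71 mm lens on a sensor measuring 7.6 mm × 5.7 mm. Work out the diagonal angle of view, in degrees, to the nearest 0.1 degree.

Sensor diagonal = √(7.6² + 5.7²) = √90.2500 ≈ 9.5000 mm.
Angle of view α = 2·arctan(d/2f) with d = 9.5000 mm and f = 5.71 mm.
d/2f = 0.83187; arctan(0.83187) ≈ 39.7562°, so α ≈ 79.5124°.

79.5°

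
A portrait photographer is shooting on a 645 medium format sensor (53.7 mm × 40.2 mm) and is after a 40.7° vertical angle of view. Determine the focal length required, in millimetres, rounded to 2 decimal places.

54.19 mm

From α = 2·arctan(h/2f) we get f = h / (2·tan(α/2)).
With h = 40.2 mm and α/2 = 20.35°, tan(α/2) ≈ 0.37090, so f ≈ 40.2 / 0.74181 ≈ 54.1920 mm.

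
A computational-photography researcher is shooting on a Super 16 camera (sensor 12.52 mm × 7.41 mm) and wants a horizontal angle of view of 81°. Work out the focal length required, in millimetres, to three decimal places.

From α = 2·arctan(w/2f) we get f = w / (2·tan(α/2)).
With w = 12.52 mm and α/2 = 40.5°, tan(α/2) ≈ 0.85408, so f ≈ 12.52 / 1.70816 ≈ 7.3295 mm.

7.330 mm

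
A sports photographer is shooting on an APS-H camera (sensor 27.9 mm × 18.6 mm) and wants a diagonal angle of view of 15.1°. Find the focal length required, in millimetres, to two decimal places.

126.50 mm

Sensor diagonal = √(27.9² + 18.6²) = √1124.3700 ≈ 33.5316 mm.
From α = 2·arctan(d/2f) we get f = d / (2·tan(α/2)).
With d = 33.5316 mm and α/2 = 7.55°, tan(α/2) ≈ 0.13254, so f ≈ 33.5316 / 0.26508 ≈ 126.4959 mm.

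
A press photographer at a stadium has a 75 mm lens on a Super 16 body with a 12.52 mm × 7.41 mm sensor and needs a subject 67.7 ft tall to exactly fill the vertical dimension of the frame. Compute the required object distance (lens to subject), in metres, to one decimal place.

W: 67.7 ft × 304.8 mm/ft = 20634.96 mm.
Magnification m = h/W = dᵢ/dₒ; combined with 1/f = 1/dₒ + 1/dᵢ this gives dₒ = f·(1 + W/h).
dₒ = 75 mm × (1 + 20635/7.41) = 75 × 2785.7449 ≈ 208930.864 mm = 208.931 m.

208.9 m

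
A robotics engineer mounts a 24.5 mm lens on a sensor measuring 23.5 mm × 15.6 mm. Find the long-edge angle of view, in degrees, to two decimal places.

51.24°

Angle of view α = 2·arctan(w/2f) with w = 23.5 mm and f = 24.5 mm.
w/2f = 0.47959; arctan(0.47959) ≈ 25.6220°, so α ≈ 51.2440°.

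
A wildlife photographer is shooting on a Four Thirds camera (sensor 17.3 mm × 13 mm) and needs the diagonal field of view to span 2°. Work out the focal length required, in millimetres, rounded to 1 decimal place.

619.9 mm

Sensor diagonal = √(17.3² + 13²) = √468.2900 ≈ 21.6400 mm.
From α = 2·arctan(d/2f) we get f = d / (2·tan(α/2)).
With d = 21.6400 mm and α/2 = 1°, tan(α/2) ≈ 0.01746, so f ≈ 21.6400 / 0.03491 ≈ 619.8776 mm.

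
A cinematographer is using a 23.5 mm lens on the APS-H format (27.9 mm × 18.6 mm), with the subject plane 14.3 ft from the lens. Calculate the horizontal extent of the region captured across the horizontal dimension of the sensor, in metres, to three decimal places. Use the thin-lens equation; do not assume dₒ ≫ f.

dₒ: 14.3 ft × 304.8 mm/ft = 4358.64 mm.
Similar triangles through the lens centre give W/dₒ = w/dᵢ; with 1/f = 1/dₒ + 1/dᵢ this gives W = w·(dₒ − f)/f.
W = 27.9 mm × (4358.64 − 23.5) / 23.5 = 27.9 × 184.4740 ≈ 5146.826 mm = 5.14683 m.

5.147 m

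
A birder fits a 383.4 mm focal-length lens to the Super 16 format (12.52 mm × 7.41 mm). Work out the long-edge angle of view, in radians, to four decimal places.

Angle of view α = 2·arctan(w/2f) with w = 12.52 mm and f = 383.4 mm.
w/2f = 0.01633; arctan(0.01633) ≈ 0.0163 rad, so α ≈ 0.0327 rad.

0.0327 rad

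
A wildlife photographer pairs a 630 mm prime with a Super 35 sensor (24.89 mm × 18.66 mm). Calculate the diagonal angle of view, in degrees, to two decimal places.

Sensor diagonal = √(24.89² + 18.66²) = √967.7077 ≈ 31.1080 mm.
Angle of view α = 2·arctan(d/2f) with d = 31.1080 mm and f = 630 mm.
d/2f = 0.02469; arctan(0.02469) ≈ 1.4143°, so α ≈ 2.8286°.

2.83°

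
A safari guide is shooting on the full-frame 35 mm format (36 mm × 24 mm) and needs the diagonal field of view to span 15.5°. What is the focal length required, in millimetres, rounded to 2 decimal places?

Sensor diagonal = √(36² + 24²) = √1872.0000 ≈ 43.2666 mm.
From α = 2·arctan(d/2f) we get f = d / (2·tan(α/2)).
With d = 43.2666 mm and α/2 = 7.75°, tan(α/2) ≈ 0.13609, so f ≈ 43.2666 / 0.27219 ≈ 158.9585 mm.

158.96 mm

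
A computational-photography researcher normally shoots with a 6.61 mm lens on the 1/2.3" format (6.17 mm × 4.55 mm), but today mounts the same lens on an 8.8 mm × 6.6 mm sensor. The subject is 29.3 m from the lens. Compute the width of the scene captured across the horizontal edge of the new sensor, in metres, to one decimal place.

The focal length stays 6.61 mm; the relevant sensor dimension is now w = 8.8 mm. Object distance dₒ = 29.3 m = 29300 mm.
Thin-lens field width W = w·(dₒ − f)/f = 8.8 × (29300 − 6.61)/6.61 ≈ 38998.764 mm = 38.9988 m.

39.0 m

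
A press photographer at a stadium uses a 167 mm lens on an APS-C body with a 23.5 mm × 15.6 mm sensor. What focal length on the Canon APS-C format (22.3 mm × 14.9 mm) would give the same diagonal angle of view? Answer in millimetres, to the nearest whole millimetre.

Sensor diagonal = √(23.5² + 15.6²) = √795.6100 ≈ 28.2066 mm.
Sensor diagonal = √(22.3² + 14.9²) = √719.3000 ≈ 26.8198 mm.
Equal angle of view means equal diagonal/f ratio, so f₂ = f₁ · (diagonal₂/diagonal₁) = 167 × 26.8198/28.2066.
f₂ = 167 × 0.95083 ≈ 158.789 mm.

159 mm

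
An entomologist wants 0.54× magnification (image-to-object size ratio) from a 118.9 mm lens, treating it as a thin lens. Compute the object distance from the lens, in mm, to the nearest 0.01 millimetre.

With m = dᵢ/dₒ and 1/f = 1/dₒ + 1/dᵢ, substituting dᵢ = m·dₒ gives 1/f = (1 + 1/m)/dₒ, hence dₒ = f·(1 + 1/m).
dₒ = 118.9 × (1 + 1/0.54) = 118.9 × 2.85185 ≈ 339.085 mm.

339.09 mm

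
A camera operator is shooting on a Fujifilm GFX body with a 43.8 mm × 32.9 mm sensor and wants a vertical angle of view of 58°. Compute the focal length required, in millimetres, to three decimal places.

From α = 2·arctan(h/2f) we get f = h / (2·tan(α/2)).
With h = 32.9 mm and α/2 = 29°, tan(α/2) ≈ 0.55431, so f ≈ 32.9 / 1.10862 ≈ 29.6766 mm.

29.677 mm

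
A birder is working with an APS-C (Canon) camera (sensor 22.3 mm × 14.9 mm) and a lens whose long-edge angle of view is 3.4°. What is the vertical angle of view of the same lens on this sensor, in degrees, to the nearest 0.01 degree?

From the long-edge AOV: f = 22.3 / (2·tan(1.7°)) = 22.3 / 0.05936 ≈ 375.6826 mm.
Vertical AOV = 2·arctan(14.9 / (2 × 375.6826)) = 2·arctan(0.01983) ≈ 2.2721°.

2.27°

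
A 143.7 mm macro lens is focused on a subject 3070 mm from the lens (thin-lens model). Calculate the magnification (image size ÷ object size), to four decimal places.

0.0491×

Thin lens: 1/f = 1/dₒ + 1/dᵢ → 1/dᵢ = 1/143.7 − 1/3070 = 0.0066332 mm⁻¹, so dᵢ ≈ 150.7566 mm.
Magnification m = dᵢ/dₒ = 150.7566/3070 ≈ 0.04911.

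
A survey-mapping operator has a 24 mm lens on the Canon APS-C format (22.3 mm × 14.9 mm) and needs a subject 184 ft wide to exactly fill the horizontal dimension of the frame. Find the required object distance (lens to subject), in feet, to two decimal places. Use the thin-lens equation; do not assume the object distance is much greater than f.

198.11 ft

W: 184 ft × 304.8 mm/ft = 56083.20 mm.
Magnification m = w/W = dᵢ/dₒ; combined with 1/f = 1/dₒ + 1/dᵢ this gives dₒ = f·(1 + W/w).
dₒ = 24 mm × (1 + 56083.2/22.3) = 24 × 2515.9416 ≈ 60382.599 mm = 60382.599/304.8 ft = 198.106 ft.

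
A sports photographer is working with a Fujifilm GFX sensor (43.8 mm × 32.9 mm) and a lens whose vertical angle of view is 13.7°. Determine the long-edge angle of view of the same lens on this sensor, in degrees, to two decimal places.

18.17°

From the vertical AOV: f = 32.9 / (2·tan(6.85°)) = 32.9 / 0.24026 ≈ 136.9373 mm.
Long-edge AOV = 2·arctan(43.8 / (2 × 136.9373)) = 2·arctan(0.15993) ≈ 18.1724°.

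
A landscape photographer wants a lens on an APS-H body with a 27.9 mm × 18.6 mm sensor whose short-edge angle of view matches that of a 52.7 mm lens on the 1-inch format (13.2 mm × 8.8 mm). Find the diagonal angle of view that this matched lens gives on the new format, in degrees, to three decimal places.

Equal short-edge AOV ⇒ f₂ = f₁ · 18.6/8.8 = 52.7 × 2.11364 ≈ 111.3886 mm.
Sensor diagonal = √(27.9² + 18.6²) = √1124.3700 ≈ 33.5316 mm.
Diagonal AOV on the new format = 2·arctan(33.5316 / (2 × 111.3886)) = 2·arctan(0.15052) ≈ 17.1194°.

17.119°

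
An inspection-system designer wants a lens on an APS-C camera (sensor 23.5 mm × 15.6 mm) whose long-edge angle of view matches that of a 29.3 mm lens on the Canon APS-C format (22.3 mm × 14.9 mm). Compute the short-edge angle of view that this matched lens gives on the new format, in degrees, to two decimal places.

Equal long-edge AOV ⇒ f₂ = f₁ · 23.5/22.3 = 29.3 × 1.05381 ≈ 30.8767 mm.
Short-edge AOV on the new format = 2·arctan(15.6 / (2 × 30.8767)) = 2·arctan(0.25262) ≈ 28.3546°.

28.35°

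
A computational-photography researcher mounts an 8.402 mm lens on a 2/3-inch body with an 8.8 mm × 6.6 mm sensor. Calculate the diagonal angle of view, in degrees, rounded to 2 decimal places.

66.42°

Sensor diagonal = √(8.8² + 6.6²) = √121.0000 ≈ 11.0000 mm.
Angle of view α = 2·arctan(d/2f) with d = 11.0000 mm and f = 8.402 mm.
d/2f = 0.65461; arctan(0.65461) ≈ 33.2090°, so α ≈ 66.4180°.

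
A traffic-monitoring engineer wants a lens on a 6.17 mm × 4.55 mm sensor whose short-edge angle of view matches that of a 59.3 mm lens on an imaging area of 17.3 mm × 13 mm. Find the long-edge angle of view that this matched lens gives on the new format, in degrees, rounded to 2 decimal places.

Equal short-edge AOV ⇒ f₂ = f₁ · 4.55/13 = 59.3 × 0.35000 ≈ 20.7550 mm.
Long-edge AOV on the new format = 2·arctan(6.17 / (2 × 20.7550)) = 2·arctan(0.14864) ≈ 16.9090°.

16.91°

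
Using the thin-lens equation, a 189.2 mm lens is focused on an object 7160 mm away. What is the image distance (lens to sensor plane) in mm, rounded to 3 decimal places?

1/dᵢ = 1/f − 1/dₒ = 1/189.2 − 1/7160 = 0.0051457 mm⁻¹.
dᵢ = 1/0.0051457 ≈ 194.3352 mm.

194.335 mm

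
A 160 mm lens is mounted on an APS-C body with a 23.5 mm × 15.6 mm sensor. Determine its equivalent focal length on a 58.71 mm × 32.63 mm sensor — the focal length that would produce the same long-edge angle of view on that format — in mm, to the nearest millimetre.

Equal angle of view means equal width/f ratio, so f₂ = f₁ · (width₂/width₁) = 160 × 58.71/23.5.
f₂ = 160 × 2.49830 ≈ 399.728 mm.

400 mm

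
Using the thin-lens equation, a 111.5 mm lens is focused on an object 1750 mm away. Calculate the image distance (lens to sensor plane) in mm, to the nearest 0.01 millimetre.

119.09 mm

1/dᵢ = 1/f − 1/dₒ = 1/111.5 − 1/1750 = 0.0083972 mm⁻¹.
dᵢ = 1/0.0083972 ≈ 119.0876 mm.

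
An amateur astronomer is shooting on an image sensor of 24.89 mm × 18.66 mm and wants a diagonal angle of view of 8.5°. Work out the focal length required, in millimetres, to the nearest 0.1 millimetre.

209.3 mm

Sensor diagonal = √(24.89² + 18.66²) = √967.7077 ≈ 31.1080 mm.
From α = 2·arctan(d/2f) we get f = d / (2·tan(α/2)).
With d = 31.1080 mm and α/2 = 4.25°, tan(α/2) ≈ 0.07431, so f ≈ 31.1080 / 0.14863 ≈ 209.3044 mm.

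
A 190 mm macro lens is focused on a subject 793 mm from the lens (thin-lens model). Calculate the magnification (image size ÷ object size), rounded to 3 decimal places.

Thin lens: 1/f = 1/dₒ + 1/dᵢ → 1/dᵢ = 1/190 − 1/793 = 0.0040021 mm⁻¹, so dᵢ ≈ 249.8673 mm.
Magnification m = dᵢ/dₒ = 249.8673/793 ≈ 0.31509.

0.315×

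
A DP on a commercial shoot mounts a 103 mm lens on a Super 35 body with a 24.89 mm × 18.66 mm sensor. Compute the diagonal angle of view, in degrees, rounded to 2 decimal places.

17.17°

Sensor diagonal = √(24.89² + 18.66²) = √967.7077 ≈ 31.1080 mm.
Angle of view α = 2·arctan(d/2f) with d = 31.1080 mm and f = 103 mm.
d/2f = 0.15101; arctan(0.15101) ≈ 8.5873°, so α ≈ 17.1747°.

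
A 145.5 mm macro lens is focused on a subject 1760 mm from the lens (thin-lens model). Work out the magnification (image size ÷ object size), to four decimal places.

0.0901×

Thin lens: 1/f = 1/dₒ + 1/dᵢ → 1/dᵢ = 1/145.5 − 1/1760 = 0.0063047 mm⁻¹, so dᵢ ≈ 158.6126 mm.
Magnification m = dᵢ/dₒ = 158.6126/1760 ≈ 0.09012.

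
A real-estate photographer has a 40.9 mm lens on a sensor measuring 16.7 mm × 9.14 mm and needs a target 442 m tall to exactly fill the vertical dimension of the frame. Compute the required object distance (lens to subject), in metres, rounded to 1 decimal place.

W: 442 m = 442000 mm.
Magnification m = h/W = dᵢ/dₒ; combined with 1/f = 1/dₒ + 1/dᵢ this gives dₒ = f·(1 + W/h).
dₒ = 40.9 mm × (1 + 442000/9.14) = 40.9 × 48359.8621 ≈ 1977918.362 mm = 1977.92 m.

1977.9 m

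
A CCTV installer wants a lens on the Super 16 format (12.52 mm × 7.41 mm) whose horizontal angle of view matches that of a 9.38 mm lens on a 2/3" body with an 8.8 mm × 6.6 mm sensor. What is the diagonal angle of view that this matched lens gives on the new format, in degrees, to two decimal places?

57.19°

Equal horizontal AOV ⇒ f₂ = f₁ · 12.52/8.8 = 9.38 × 1.42273 ≈ 13.3452 mm.
Sensor diagonal = √(12.52² + 7.41²) = √211.6585 ≈ 14.5485 mm.
Diagonal AOV on the new format = 2·arctan(14.5485 / (2 × 13.3452)) = 2·arctan(0.54508) ≈ 57.1882°.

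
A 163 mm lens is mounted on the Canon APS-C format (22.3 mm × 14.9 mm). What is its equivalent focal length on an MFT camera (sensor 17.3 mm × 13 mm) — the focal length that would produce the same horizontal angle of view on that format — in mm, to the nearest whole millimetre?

Equal angle of view means equal width/f ratio, so f₂ = f₁ · (width₂/width₁) = 163 × 17.3/22.3.
f₂ = 163 × 0.77578 ≈ 126.453 mm.

126 mm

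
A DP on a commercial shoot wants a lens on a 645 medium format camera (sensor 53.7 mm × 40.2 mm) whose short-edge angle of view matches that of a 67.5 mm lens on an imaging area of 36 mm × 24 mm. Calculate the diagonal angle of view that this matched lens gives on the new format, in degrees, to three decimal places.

33.046°

Equal short-edge AOV ⇒ f₂ = f₁ · 40.2/24 = 67.5 × 1.67500 ≈ 113.0625 mm.
Sensor diagonal = √(53.7² + 40.2²) = √4499.7300 ≈ 67.0800 mm.
Diagonal AOV on the new format = 2·arctan(67.0800 / (2 × 113.0625)) = 2·arctan(0.29665) ≈ 33.0460°.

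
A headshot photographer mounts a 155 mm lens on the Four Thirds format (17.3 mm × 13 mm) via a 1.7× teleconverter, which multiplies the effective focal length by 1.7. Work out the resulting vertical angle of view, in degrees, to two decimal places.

2.83°

Effective focal length f = 155 × 1.7 = 263.5 mm.
α = 2·arctan(13 / (2 × 263.5)) = 2·arctan(0.02467) ≈ 2.8262°.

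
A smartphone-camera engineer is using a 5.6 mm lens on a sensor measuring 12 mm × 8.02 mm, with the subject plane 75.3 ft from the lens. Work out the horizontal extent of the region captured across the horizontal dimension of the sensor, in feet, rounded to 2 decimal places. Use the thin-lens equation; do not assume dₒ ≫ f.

161.32 ft

dₒ: 75.3 ft × 304.8 mm/ft = 22951.44 mm.
Similar triangles through the lens centre give W/dₒ = w/dᵢ; with 1/f = 1/dₒ + 1/dᵢ this gives W = w·(dₒ − f)/f.
W = 12 mm × (22951.4 − 5.6) / 5.6 = 12 × 4097.4713 ≈ 49169.656 mm = 49169.656/304.8 ft = 161.318 ft.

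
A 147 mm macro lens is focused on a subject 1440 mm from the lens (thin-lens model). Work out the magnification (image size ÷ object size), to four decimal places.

Thin lens: 1/f = 1/dₒ + 1/dᵢ → 1/dᵢ = 1/147 − 1/1440 = 0.0061083 mm⁻¹, so dᵢ ≈ 163.7123 mm.
Magnification m = dᵢ/dₒ = 163.7123/1440 ≈ 0.11369.

0.1137×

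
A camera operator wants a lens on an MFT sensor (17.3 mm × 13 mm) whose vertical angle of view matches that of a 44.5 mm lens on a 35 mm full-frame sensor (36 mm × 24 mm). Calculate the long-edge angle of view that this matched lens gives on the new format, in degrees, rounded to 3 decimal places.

39.482°

Equal vertical AOV ⇒ f₂ = f₁ · 13/24 = 44.5 × 0.54167 ≈ 24.1042 mm.
Long-edge AOV on the new format = 2·arctan(17.3 / (2 × 24.1042)) = 2·arctan(0.35886) ≈ 39.4820°.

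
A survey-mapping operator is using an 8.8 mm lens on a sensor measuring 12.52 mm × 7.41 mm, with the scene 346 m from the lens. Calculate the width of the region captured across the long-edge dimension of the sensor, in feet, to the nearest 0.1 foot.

dₒ: 346 m = 346000 mm.
Similar triangles through the lens centre give W/dₒ = w/dᵢ; with 1/f = 1/dₒ + 1/dᵢ this gives W = w·(dₒ − f)/f.
W = 12.52 mm × (346000 − 8.8) / 8.8 = 12.52 × 39317.1818 ≈ 492251.116 mm = 492251.116/304.8 ft = 1615 ft.

1615.0 ft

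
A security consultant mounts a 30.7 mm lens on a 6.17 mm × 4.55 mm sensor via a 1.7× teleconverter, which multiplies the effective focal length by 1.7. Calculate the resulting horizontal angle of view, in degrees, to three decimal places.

6.766°

Effective focal length f = 30.7 × 1.7 = 52.19 mm.
α = 2·arctan(6.17 / (2 × 52.19)) = 2·arctan(0.05911) ≈ 6.7657°.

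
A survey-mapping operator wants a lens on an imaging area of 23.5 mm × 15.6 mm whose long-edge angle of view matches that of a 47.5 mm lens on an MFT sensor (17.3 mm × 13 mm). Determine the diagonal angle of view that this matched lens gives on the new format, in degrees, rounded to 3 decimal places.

24.659°

Equal long-edge AOV ⇒ f₂ = f₁ · 23.5/17.3 = 47.5 × 1.35838 ≈ 64.5231 mm.
Sensor diagonal = √(23.5² + 15.6²) = √795.6100 ≈ 28.2066 mm.
Diagonal AOV on the new format = 2·arctan(28.2066 / (2 × 64.5231)) = 2·arctan(0.21858) ≈ 24.6593°.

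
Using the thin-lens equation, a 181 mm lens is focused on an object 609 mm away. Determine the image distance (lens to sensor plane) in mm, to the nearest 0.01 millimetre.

257.54 mm

1/dᵢ = 1/f − 1/dₒ = 1/181 − 1/609 = 0.0038828 mm⁻¹.
dᵢ = 1/0.0038828 ≈ 257.5444 mm.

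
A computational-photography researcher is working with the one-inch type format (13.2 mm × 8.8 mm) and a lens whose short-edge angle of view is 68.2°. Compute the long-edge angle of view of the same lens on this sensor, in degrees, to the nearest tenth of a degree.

90.9°

From the short-edge AOV: f = 8.8 / (2·tan(34.1°)) = 8.8 / 1.35410 ≈ 6.4988 mm.
Long-edge AOV = 2·arctan(13.2 / (2 × 6.4988)) = 2·arctan(1.01558) ≈ 90.8855°.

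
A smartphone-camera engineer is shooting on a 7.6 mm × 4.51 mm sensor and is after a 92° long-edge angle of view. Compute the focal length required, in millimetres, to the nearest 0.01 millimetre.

3.67 mm

From α = 2·arctan(w/2f) we get f = w / (2·tan(α/2)).
With w = 7.6 mm and α/2 = 46°, tan(α/2) ≈ 1.03553, so f ≈ 7.6 / 2.07106 ≈ 3.6696 mm.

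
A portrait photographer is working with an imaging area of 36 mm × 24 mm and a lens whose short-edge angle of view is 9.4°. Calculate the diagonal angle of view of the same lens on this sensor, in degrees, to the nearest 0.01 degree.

From the short-edge AOV: f = 24 / (2·tan(4.7°)) = 24 / 0.16443 ≈ 145.9588 mm.
Sensor diagonal = √(36² + 24²) = √1872.0000 ≈ 43.2666 mm.
Diagonal AOV = 2·arctan(43.2666 / (2 × 145.9588)) = 2·arctan(0.14822) ≈ 16.8614°.

16.86°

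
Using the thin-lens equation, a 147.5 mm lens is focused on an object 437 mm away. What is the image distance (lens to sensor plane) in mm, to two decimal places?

1/dᵢ = 1/f − 1/dₒ = 1/147.5 − 1/437 = 0.0044913 mm⁻¹.
dᵢ = 1/0.0044913 ≈ 222.6511 mm.

222.65 mm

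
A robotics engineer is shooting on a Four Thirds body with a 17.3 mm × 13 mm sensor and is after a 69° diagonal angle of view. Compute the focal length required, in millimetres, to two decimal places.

Sensor diagonal = √(17.3² + 13²) = √468.2900 ≈ 21.6400 mm.
From α = 2·arctan(d/2f) we get f = d / (2·tan(α/2)).
With d = 21.6400 mm and α/2 = 34.5°, tan(α/2) ≈ 0.68728, so f ≈ 21.6400 / 1.37456 ≈ 15.7432 mm.

15.74 mm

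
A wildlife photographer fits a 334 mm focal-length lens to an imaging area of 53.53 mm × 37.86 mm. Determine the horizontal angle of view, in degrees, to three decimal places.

Angle of view α = 2·arctan(w/2f) with w = 53.53 mm and f = 334 mm.
w/2f = 0.08013; arctan(0.08013) ≈ 4.5816°, so α ≈ 9.1632°.

9.163°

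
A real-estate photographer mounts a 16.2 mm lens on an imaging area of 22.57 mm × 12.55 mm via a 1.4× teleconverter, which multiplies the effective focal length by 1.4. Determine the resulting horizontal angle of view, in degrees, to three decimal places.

52.908°

Effective focal length f = 16.2 × 1.4 = 22.68 mm.
α = 2·arctan(22.57 / (2 × 22.68)) = 2·arctan(0.49757) ≈ 52.9076°.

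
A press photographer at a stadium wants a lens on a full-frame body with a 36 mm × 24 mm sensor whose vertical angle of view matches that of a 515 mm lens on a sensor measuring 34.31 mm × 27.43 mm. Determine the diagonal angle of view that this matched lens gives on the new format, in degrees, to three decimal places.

5.497°

Equal vertical AOV ⇒ f₂ = f₁ · 24/27.43 = 515 × 0.87495 ≈ 450.6015 mm.
Sensor diagonal = √(36² + 24²) = √1872.0000 ≈ 43.2666 mm.
Diagonal AOV on the new format = 2·arctan(43.2666 / (2 × 450.6015)) = 2·arctan(0.04801) ≈ 5.4973°.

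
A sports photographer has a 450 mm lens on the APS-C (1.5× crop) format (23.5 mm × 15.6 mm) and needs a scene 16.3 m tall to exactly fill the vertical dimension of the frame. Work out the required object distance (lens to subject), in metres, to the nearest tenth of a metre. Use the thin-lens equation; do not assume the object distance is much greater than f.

470.6 m

W: 16.3 m = 16300 mm.
Magnification m = h/W = dᵢ/dₒ; combined with 1/f = 1/dₒ + 1/dᵢ this gives dₒ = f·(1 + W/h).
dₒ = 450 mm × (1 + 16300/15.6) = 450 × 1045.8718 ≈ 470642.308 mm = 470.642 m.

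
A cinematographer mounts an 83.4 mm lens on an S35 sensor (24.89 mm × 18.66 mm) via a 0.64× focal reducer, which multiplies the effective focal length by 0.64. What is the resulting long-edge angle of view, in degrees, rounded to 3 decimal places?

26.249°

Effective focal length f = 83.4 × 0.64 = 53.376 mm.
α = 2·arctan(24.89 / (2 × 53.376)) = 2·arctan(0.23316) ≈ 26.2489°.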